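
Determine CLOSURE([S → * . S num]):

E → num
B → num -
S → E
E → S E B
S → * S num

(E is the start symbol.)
Start with: [S → * . S num]
  [S → * . S num] has the dot before S: add [S → . E], [S → . * S num]
  [S → . E] has the dot before E: add [E → . num], [E → . S E B]
No further items can be added.

CLOSURE = { [E → . S E B], [E → . num], [S → * . S num], [S → . * S num], [S → . E] }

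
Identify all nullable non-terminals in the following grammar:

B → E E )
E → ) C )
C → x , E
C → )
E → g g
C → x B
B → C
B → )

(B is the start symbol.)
None

There are no ε-productions, so no non-terminal can derive ε.
No non-terminals are nullable.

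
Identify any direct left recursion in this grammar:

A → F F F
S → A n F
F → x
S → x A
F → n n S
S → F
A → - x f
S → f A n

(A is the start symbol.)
No direct left recursion

Direct left recursion occurs when N → N α for some non-terminal N (the right-hand side begins with the left-hand side itself).

A → F F F: starts with F
S → A n F: starts with A
F → x: starts with x
S → x A: starts with x
F → n n S: starts with n
S → F: starts with F
A → - x f: starts with '-'
S → f A n: starts with f

No direct left recursion found.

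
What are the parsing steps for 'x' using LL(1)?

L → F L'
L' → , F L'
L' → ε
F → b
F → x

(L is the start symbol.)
Stack is shown with the top on the left.

Stack   Input  Action
---------------------
L $     x $    output L → F L'
F L' $  x $    output F → x
x L' $  x $    match 'x'
L' $    $      output L' → ε
$       $      accept

The string is accepted.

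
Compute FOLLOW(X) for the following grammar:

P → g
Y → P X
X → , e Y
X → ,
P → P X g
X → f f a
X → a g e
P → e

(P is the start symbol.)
{ 'g' }

To compute FOLLOW(X), find every occurrence of X on a right-hand side N → α X β: add FIRST(β) \ {ε}, and if β is empty or nullable also add FOLLOW(N). Iterate to a fixed point.

In Y → P X: X is at the end, add FOLLOW(Y)
In P → P X g: X is followed by g, add FIRST(g) \ {ε} = { 'g' }

The FOLLOW sets referred to above (computed the same way, to a fixed point):
  FOLLOW(Y) = { 'g' }

Taking the union: FOLLOW(X) = { 'g' }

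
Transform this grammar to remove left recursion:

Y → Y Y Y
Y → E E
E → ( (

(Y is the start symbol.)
Y → E E Y'
Y' → Y Y Y'
Y' → ε
E → ( (

Y is directly left-recursive. The standard transformation for
  A → A α₁ | ... | A α_m | β₁ | ... | β_n
is
  A  → β₁ A' | ... | β_n A'
  A' → α₁ A' | ... | α_m A' | ε

Y → E E becomes Y → E E Y'
Y → Y Y Y becomes Y' → Y Y Y'
Add Y' → ε

Productions for other non-terminals are unchanged:
  E → ( (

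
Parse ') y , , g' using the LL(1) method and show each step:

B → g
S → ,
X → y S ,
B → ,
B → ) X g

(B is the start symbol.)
Stack is shown with the top on the left.

Stack      Input        Action
------------------------------
B $        ) y , , g $  output B → ) X g
) X g $    ) y , , g $  match ')'
X g $      y , , g $    output X → y S ,
y S , g $  y , , g $    match 'y'
S , g $    , , g $      output S → ,
, , g $    , , g $      match ','
, g $      , g $        match ','
g $        g $          match 'g'
$          $            accept

The string is accepted.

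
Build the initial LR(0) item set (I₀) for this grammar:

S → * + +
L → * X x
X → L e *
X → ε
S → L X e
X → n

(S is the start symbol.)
{ [L → . * X x], [S → . * + +], [S → . L X e], [S' → . S] }

First, augment the grammar with S' → S
I₀ = CLOSURE({ [S' → . S] }):
  [S' → . S] has the dot before S: add [S → . * + +], [S → . L X e]
  [S → . L X e] has the dot before L: add [L → . * X x]
No further items can be added.

I₀ = { [L → . * X x], [S → . * + +], [S → . L X e], [S' → . S] }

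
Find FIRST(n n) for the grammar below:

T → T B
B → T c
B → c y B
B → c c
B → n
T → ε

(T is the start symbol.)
{ 'n' }

To compute FIRST(n n), process the symbols left to right:
Symbol n is a terminal. Add 'n' and stop.
FIRST(n n) = { 'n' }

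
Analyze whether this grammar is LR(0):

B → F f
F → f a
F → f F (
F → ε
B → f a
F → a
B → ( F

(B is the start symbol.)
Augment with B' → B and build the canonical LR(0) collection (I0 = CLOSURE({[B' → . B]}), then GOTO on every symbol after a dot until no new states appear). It has 13 states:
  I0: { [B → . ( F], [B → . F f], [B → . f a], [B' → . B], [F → . a], [F → . f F (], [F → . f a], [F → .] }  — shift, reduce
  I1: { [B → ( . F], [F → . a], [F → . f F (], [F → . f a], [F → .] }  — shift, reduce
  I2: { [B' → B .] }  — accept
  I3: { [B → F . f] }  — shift
  I4: { [F → a .] }  — reduce
  I5: { [B → f . a], [F → . a], [F → . f F (], [F → . f a], [F → .], [F → f . F (], [F → f . a] }  — shift, reduce
  I6: { [F → f F . (] }  — shift
  I7: { [B → f a .], [F → a .], [F → f a .] }  — 3 reduces
  I8: { [F → . a], [F → . f F (], [F → . f a], [F → .], [F → f . F (], [F → f . a] }  — shift, reduce
  I9: { [F → a .], [F → f a .] }  — 2 reduces
  I10: { [F → f F ( .] }  — reduce
  I11: { [B → F f .] }  — reduce
  I12: { [B → ( F .] }  — reduce

Conflict in state I0:
  Shift-reduce conflict between [F → .] and [B → . ( F]
So the grammar is NOT LR(0).

Answer: No. Shift-reduce conflict between [F → .] and [B → . ( F]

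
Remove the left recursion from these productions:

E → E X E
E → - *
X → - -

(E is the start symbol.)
E is directly left-recursive. The standard transformation for
  A → A α₁ | ... | A α_m | β₁ | ... | β_n
is
  A  → β₁ A' | ... | β_n A'
  A' → α₁ A' | ... | α_m A' | ε

E → - * becomes E → - * E'
E → E X E becomes E' → X E E'
Add E' → ε

Productions for other non-terminals are unchanged:
  X → - -

Resulting grammar:
E → - * E'
E' → X E E'
E' → ε
X → - -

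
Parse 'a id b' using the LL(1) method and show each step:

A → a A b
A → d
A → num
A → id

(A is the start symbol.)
LL(1) parsing maintains a stack (initially the start symbol over $) and the input. At each step: if the stack top is a terminal, match it against the current input token; if it is a non-terminal N, replace it with the RHS of M[N, lookahead] (the unique production whose predict set contains the lookahead).

Stack is shown with the top on the left.

Stack    Input     Action
-------------------------
A $      a id b $  output A → a A b
a A b $  a id b $  match 'a'
A b $    id b $    output A → id
id b $   id b $    match 'id'
b $      b $       match 'b'
$        $         accept

The string is accepted.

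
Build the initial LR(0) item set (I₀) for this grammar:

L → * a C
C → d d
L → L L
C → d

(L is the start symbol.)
First, augment the grammar with L' → L
I₀ = CLOSURE({ [L' → . L] }):
  [L' → . L] has the dot before L: add [L → . * a C], [L → . L L]
No further items can be added.

I₀ = { [L → . * a C], [L → . L L], [L' → . L] }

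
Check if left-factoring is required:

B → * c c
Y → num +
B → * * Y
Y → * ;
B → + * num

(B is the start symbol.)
Left-factoring is needed when two productions for the same non-terminal
share a common prefix on the right-hand side.

Productions for B:
  B → * c c
  B → * * Y
  B → + * num
Productions for Y:
  Y → num +
  Y → * ;

Found common prefix '*' in productions for B

Answer: Yes, B has productions with common prefix '*'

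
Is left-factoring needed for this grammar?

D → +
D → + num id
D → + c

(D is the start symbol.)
Left-factoring is needed when two productions for the same non-terminal
share a common prefix on the right-hand side.

Productions for D:
  D → +
  D → + num id
  D → + c

Found common prefix '+' in productions for D

Answer: Yes, D has productions with common prefix '+'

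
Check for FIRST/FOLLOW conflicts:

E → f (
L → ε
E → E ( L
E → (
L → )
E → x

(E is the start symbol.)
No FIRST/FOLLOW conflicts.

A FIRST/FOLLOW conflict occurs when a non-terminal N has a nullable alternative N → β (β ⇒* ε) and another alternative N → α with FIRST(α) ∩ FOLLOW(N) ≠ ∅: on such a lookahead the parser cannot decide between expanding α and letting N vanish via β.

Nullable non-terminals: L.

L: nullable alternative(s) L → ε; FOLLOW(L) = { $, '(' }
  L → ε: FIRST \ {ε} = { } — this is the only nullable alternative, skip
  L → ): FIRST \ {ε} = { ')' } — disjoint from FOLLOW(L)

E has no nullable alternative, so no FIRST/FOLLOW check is needed there.

No FIRST/FOLLOW conflicts found.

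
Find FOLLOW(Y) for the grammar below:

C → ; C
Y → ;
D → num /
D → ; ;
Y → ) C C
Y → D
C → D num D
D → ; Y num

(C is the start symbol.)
{ 'num' }

To compute FOLLOW(Y), find every occurrence of Y on a right-hand side N → α Y β: add FIRST(β) \ {ε}, and if β is empty or nullable also add FOLLOW(N). Iterate to a fixed point.

In D → ; Y num: Y is followed by num, add FIRST(num) \ {ε} = { 'num' }

Taking the union: FOLLOW(Y) = { 'num' }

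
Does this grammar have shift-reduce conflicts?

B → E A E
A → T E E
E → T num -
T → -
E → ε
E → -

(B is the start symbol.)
A shift-reduce conflict occurs when an LR(0) state has both:
  - a complete (reduce) item [A → α .] (dot at the end), and
  - a shift item [B → β . c γ] (dot before a terminal).

Augment with B' → B and build the canonical LR(0) collection (I0 = CLOSURE({[B' → . B]}), then GOTO on every symbol after a dot until no new states appear). It has 13 states:
  I0: { [B → . E A E], [B' → . B], [E → . -], [E → . T num -], [E → .], [T → . -] }  — shift, reduce
  I1: { [E → - .], [T → - .] }  — 2 reduces
  I2: { [B' → B .] }  — accept
  I3: { [A → . T E E], [B → E . A E], [T → . -] }  — shift
  I4: { [E → T . num -] }  — shift
  I5: { [E → T num . -] }  — shift
  I6: { [E → T num - .] }  — reduce
  I7: { [T → - .] }  — reduce
  I8: { [B → E A . E], [E → . -], [E → . T num -], [E → .], [T → . -] }  — shift, reduce
  I9: { [A → T . E E], [E → . -], [E → . T num -], [E → .], [T → . -] }  — shift, reduce
  I10: { [A → T E . E], [E → . -], [E → . T num -], [E → .], [T → . -] }  — shift, reduce
  I11: { [A → T E E .] }  — reduce
  I12: { [B → E A E .] }  — reduce

I0 contains reduce item [E → .] and shift items [E → . -], [T → . -] — shift-reduce conflict.
I8 contains reduce item [E → .] and shift items [E → . -], [T → . -] — shift-reduce conflict.
I9 contains reduce item [E → .] and shift items [E → . -], [T → . -] — shift-reduce conflict.
I10 contains reduce item [E → .] and shift items [E → . -], [T → . -] — shift-reduce conflict.

Answer: Yes — I0: [E → .] vs [E → . -]; I8: [E → .] vs [E → . -]; I9: [E → .] vs [E → . -]; I10: [E → .] vs [E → . -]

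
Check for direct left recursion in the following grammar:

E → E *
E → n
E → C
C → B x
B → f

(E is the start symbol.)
Yes, E is left-recursive

Direct left recursion occurs when N → N α for some non-terminal N (the right-hand side begins with the left-hand side itself).

E → E *: LEFT RECURSIVE (starts with E)
E → n: starts with n
E → C: starts with C
C → B x: starts with B
B → f: starts with f

The grammar has direct left recursion on: E.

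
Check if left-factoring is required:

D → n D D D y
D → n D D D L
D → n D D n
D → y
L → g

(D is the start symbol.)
Left-factoring is needed when two productions for the same non-terminal
share a common prefix on the right-hand side.

Productions for D:
  D → n D D D y
  D → n D D D L
  D → n D D n
  D → y

Found common prefix 'n D D' in productions for D

Answer: Yes, D has productions with common prefix 'n D D'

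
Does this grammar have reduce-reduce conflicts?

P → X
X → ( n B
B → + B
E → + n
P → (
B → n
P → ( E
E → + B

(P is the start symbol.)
Yes — I12: [B → n .] vs [E → + n .]

Augment with P' → P and build the canonical LR(0) collection (I0 = CLOSURE({[P' → . P]}), then GOTO on every symbol after a dot until no new states appear). It has 13 states:
  I0: { [P → . ( E], [P → . (], [P → . X], [P' → . P], [X → . ( n B] }  — shift
  I1: { [E → . + B], [E → . + n], [P → ( . E], [P → ( .], [X → ( . n B] }  — shift, reduce
  I2: { [P' → P .] }  — accept
  I3: { [P → X .] }  — reduce
  I4: { [B → . + B], [B → . n], [E → + . B], [E → + . n] }  — shift
  I5: { [P → ( E .] }  — reduce
  I6: { [B → . + B], [B → . n], [X → ( n . B] }  — shift
  I7: { [B → + . B], [B → . + B], [B → . n] }  — shift
  I8: { [X → ( n B .] }  — reduce
  I9: { [B → n .] }  — reduce
  I10: { [B → + B .] }  — reduce
  I11: { [E → + B .] }  — reduce
  I12: { [B → n .], [E → + n .] }  — 2 reduces

I12 contains complete items [B → n .], [E → + n .] — reduce-reduce conflict.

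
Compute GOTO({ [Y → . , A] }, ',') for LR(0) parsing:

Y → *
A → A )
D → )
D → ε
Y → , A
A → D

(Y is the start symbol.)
{ [A → . A )], [A → . D], [D → . )], [D → .], [Y → , . A] }

GOTO(I, ',') = CLOSURE({ [A → αX.β] : [A → α.Xβ] ∈ I, X = ',' })

Items with dot before ',', with the dot advanced:
  [Y → . , A] → [Y → , . A]
Closure of the advanced items:
  [Y → , . A] has the dot before A: add [A → . A )], [A → . D]
  [A → . D] has the dot before D: add [D → . )], [D → .]

GOTO = { [A → . A )], [A → . D], [D → . )], [D → .], [Y → , . A] }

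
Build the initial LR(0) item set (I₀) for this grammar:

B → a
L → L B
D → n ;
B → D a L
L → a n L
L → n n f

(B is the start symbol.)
{ [B → . D a L], [B → . a], [B' → . B], [D → . n ;] }

First, augment the grammar with B' → B
I₀ = CLOSURE({ [B' → . B] }):
  [B' → . B] has the dot before B: add [B → . a], [B → . D a L]
  [B → . D a L] has the dot before D: add [D → . n ;]
No further items can be added.

I₀ = { [B → . D a L], [B → . a], [B' → . B], [D → . n ;] }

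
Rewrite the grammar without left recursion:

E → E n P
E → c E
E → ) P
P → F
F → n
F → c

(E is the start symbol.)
E → c E E'
E → ) P E'
E' → n P E'
E' → ε
P → F
F → n
F → c

E is directly left-recursive. The standard transformation for
  A → A α₁ | ... | A α_m | β₁ | ... | β_n
is
  A  → β₁ A' | ... | β_n A'
  A' → α₁ A' | ... | α_m A' | ε

E → c E becomes E → c E E'
E → ) P becomes E → ) P E'
E → E n P becomes E' → n P E'
Add E' → ε

Productions for other non-terminals are unchanged:
  P → F
  F → n
  F → c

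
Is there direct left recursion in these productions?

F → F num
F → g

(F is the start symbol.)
F → F num: LEFT RECURSIVE (starts with F)
F → g: starts with g

The grammar has direct left recursion on: F.

Answer: Yes, F is left-recursive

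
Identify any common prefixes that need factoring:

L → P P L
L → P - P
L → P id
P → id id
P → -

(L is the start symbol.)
Yes, L has productions with common prefix 'P'

Left-factoring is needed when two productions for the same non-terminal
share a common prefix on the right-hand side.

Productions for L:
  L → P P L
  L → P - P
  L → P id
Productions for P:
  P → id id
  P → -

Found common prefix 'P' in productions for L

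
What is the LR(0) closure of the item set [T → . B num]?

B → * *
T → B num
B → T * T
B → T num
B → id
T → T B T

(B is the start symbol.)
To compute CLOSURE, for each item [A → α.Bβ] where B is a non-terminal, add [B → .γ] for all productions B → γ; repeat for the newly added items until nothing changes.

Start with: [T → . B num]
  [T → . B num] has the dot before B: add [B → . * *], [B → . T * T], [B → . T num], [B → . id]
  [B → . T * T] has the dot before T: add [T → . T B T]
No further items can be added.

CLOSURE = { [B → . * *], [B → . T * T], [B → . T num], [B → . id], [T → . B num], [T → . T B T] }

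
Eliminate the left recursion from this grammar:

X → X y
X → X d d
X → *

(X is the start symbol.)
X → * X'
X' → y X'
X' → d d X'
X' → ε

X is directly left-recursive. The standard transformation for
  A → A α₁ | ... | A α_m | β₁ | ... | β_n
is
  A  → β₁ A' | ... | β_n A'
  A' → α₁ A' | ... | α_m A' | ε

X → * becomes X → * X'
X → X y becomes X' → y X'
X → X d d becomes X' → d d X'
Add X' → ε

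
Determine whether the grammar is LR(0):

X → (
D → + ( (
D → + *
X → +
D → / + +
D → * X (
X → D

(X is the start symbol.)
A grammar is LR(0) if no state in the canonical LR(0) collection has:
  - both a shift item (dot before a terminal) and a complete item (shift-reduce conflict), or
  - two or more complete items (reduce-reduce conflict; the accept item [X' → X .] counts as a complete item here).

Augment with X' → X and build the canonical LR(0) collection (I0 = CLOSURE({[X' → . X]}), then GOTO on every symbol after a dot until no new states appear). It has 14 states:
  I0: { [D → . * X (], [D → . + ( (], [D → . + *], [D → . / + +], [X → . (], [X → . +], [X → . D], [X' → . X] }  — shift
  I1: { [X → ( .] }  — reduce
  I2: { [D → * . X (], [D → . * X (], [D → . + ( (], [D → . + *], [D → . / + +], [X → . (], [X → . +], [X → . D] }  — shift
  I3: { [D → + . ( (], [D → + . *], [X → + .] }  — shift, reduce
  I4: { [D → / . + +] }  — shift
  I5: { [X → D .] }  — reduce
  I6: { [X' → X .] }  — accept
  I7: { [D → / + . +] }  — shift
  I8: { [D → / + + .] }  — reduce
  I9: { [D → + ( . (] }  — shift
  I10: { [D → + * .] }  — reduce
  I11: { [D → + ( ( .] }  — reduce
  I12: { [D → * X . (] }  — shift
  I13: { [D → * X ( .] }  — reduce

Conflict in state I3:
  Shift-reduce conflict between [X → + .] and [D → + . ( (]
So the grammar is NOT LR(0).

Answer: No. Shift-reduce conflict between [X → + .] and [D → + . ( (]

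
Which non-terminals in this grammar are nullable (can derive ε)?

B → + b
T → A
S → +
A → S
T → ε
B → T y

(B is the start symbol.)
{ 'T' }

A non-terminal is nullable if it can derive ε (the empty string): either it has an ε-production, or it has a production whose right-hand side consists entirely of nullable non-terminals.

ε-productions: T → ε
So T is immediately nullable.
No further non-terminal can be added: every production for the remaining non-terminals contains a terminal or a non-nullable non-terminal.
Nullable = { 'T' }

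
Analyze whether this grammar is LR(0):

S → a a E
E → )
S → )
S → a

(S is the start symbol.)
No. Shift-reduce conflict between [S → a .] and [S → a . a E]

Augment with S' → S and build the canonical LR(0) collection (I0 = CLOSURE({[S' → . S]}), then GOTO on every symbol after a dot until no new states appear). It has 7 states:
  I0: { [S → . )], [S → . a a E], [S → . a], [S' → . S] }  — shift
  I1: { [S → ) .] }  — reduce
  I2: { [S' → S .] }  — accept
  I3: { [S → a . a E], [S → a .] }  — shift, reduce
  I4: { [E → . )], [S → a a . E] }  — shift
  I5: { [E → ) .] }  — reduce
  I6: { [S → a a E .] }  — reduce

Conflict in state I3:
  Shift-reduce conflict between [S → a .] and [S → a . a E]
So the grammar is NOT LR(0).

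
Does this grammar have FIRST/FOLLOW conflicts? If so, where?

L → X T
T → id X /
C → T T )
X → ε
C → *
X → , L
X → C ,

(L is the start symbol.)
Yes. X → C ',' with FOLLOW(X) on { 'id' }

Nullable non-terminals: X.
FIRST sets used below: FIRST(C) = { '*', 'id' }

X: nullable alternative(s) X → ε; FOLLOW(X) = { '/', 'id' }
  X → ε: FIRST \ {ε} = { } — this is the only nullable alternative, skip
  X → , L: FIRST \ {ε} = { ',' } — disjoint from FOLLOW(X)
  X → C ,: FIRST \ {ε} = { '*', 'id' } — overlaps FOLLOW(X) on { 'id' }: CONFLICT

C, L, T have no nullable alternative, so no FIRST/FOLLOW check is needed there.

So the grammar has 1 FIRST/FOLLOW conflict (marked CONFLICT above).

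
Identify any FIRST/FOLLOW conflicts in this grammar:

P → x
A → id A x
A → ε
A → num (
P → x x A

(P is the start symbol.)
Nullable non-terminals: A.

A: nullable alternative(s) A → ε; FOLLOW(A) = { $, 'x' }
  A → id A x: FIRST \ {ε} = { 'id' } — disjoint from FOLLOW(A)
  A → ε: FIRST \ {ε} = { } — this is the only nullable alternative, skip
  A → num (: FIRST \ {ε} = { 'num' } — disjoint from FOLLOW(A)

P has no nullable alternative, so no FIRST/FOLLOW check is needed there.

No FIRST/FOLLOW conflicts found.

Answer: No FIRST/FOLLOW conflicts.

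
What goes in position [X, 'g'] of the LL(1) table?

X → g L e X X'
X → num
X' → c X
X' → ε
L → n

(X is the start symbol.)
X → g L e X X'

To find M[X, 'g'], we find productions for X where 'g' is in the predict set (PREDICT(N → α) = (FIRST(α) \ {ε}) ∪ (FOLLOW(N) if α ⇒* ε)).

X → g L e X X': PREDICT = { 'g' }
  'g' is in predict set, so this production goes in M[X, 'g']
X → num: PREDICT = { 'num' }

M[X, 'g'] = X → g L e X X'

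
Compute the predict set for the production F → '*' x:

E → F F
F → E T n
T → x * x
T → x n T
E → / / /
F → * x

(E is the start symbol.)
PREDICT(F → '*' x) = (FIRST(RHS) \ {ε}) ∪ (FOLLOW(F) if ε ∈ FIRST(RHS), i.e. RHS ⇒* ε)
FIRST('*' x) = { '*' }
ε ∉ FIRST('*' x), so FOLLOW(F) is not added.
PREDICT(F → '*' x) = { '*' }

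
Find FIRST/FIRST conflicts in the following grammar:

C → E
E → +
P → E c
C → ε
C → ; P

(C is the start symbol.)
No FIRST/FIRST conflicts.

A FIRST/FIRST conflict occurs when two productions N → α and N → β for the same non-terminal have FIRST(α) ∩ FIRST(β) ≠ ∅ (with ε ∈ FIRST of a nullable right-hand side, so two nullable alternatives also conflict).

FIRST sets of the non-terminals at (or reachable through a nullable prefix from) the front of some alternative:
  FIRST(E) = { '+' }

Productions for C:
  C → E: FIRST = { '+' }
  C → ε: FIRST = { ε }
  C → ; P: FIRST = { ';' }
E, P have only one production, so no FIRST/FIRST conflict is possible there.

All alternatives of each non-terminal have pairwise disjoint FIRST sets.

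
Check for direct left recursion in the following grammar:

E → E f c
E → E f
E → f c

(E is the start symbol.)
Direct left recursion occurs when N → N α for some non-terminal N (the right-hand side begins with the left-hand side itself).

E → E f c: LEFT RECURSIVE (starts with E)
E → E f: LEFT RECURSIVE (starts with E)
E → f c: starts with f

The grammar has direct left recursion on: E.

Answer: Yes, E is left-recursive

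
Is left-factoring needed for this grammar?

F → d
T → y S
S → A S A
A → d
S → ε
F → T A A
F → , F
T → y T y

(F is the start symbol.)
Left-factoring is needed when two productions for the same non-terminal
share a common prefix on the right-hand side.

Productions for F:
  F → d
  F → T A A
  F → , F
Productions for T:
  T → y S
  T → y T y
Productions for S:
  S → A S A
  S → ε

Found common prefix 'y' in productions for T

Answer: Yes, T has productions with common prefix 'y'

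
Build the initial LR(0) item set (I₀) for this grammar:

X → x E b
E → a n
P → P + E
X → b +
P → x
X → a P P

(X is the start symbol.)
First, augment the grammar with X' → X
I₀ = CLOSURE({ [X' → . X] }):
  [X' → . X] has the dot before X: add [X → . x E b], [X → . b +], [X → . a P P]
No further items can be added.

I₀ = { [X → . a P P], [X → . b +], [X → . x E b], [X' → . X] }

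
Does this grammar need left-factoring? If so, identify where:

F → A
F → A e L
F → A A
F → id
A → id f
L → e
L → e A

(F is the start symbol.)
Left-factoring is needed when two productions for the same non-terminal
share a common prefix on the right-hand side.

Productions for F:
  F → A
  F → A e L
  F → A A
  F → id
Productions for L:
  L → e
  L → e A

Found common prefix 'A' in productions for F
Found common prefix 'e' in productions for L

Answer: Yes, F has productions with common prefix 'A'; L has productions with common prefix 'e'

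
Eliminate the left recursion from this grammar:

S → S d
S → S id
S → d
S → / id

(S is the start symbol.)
S → d S'
S → / id S'
S' → d S'
S' → id S'
S' → ε

S is directly left-recursive. The standard transformation for
  A → A α₁ | ... | A α_m | β₁ | ... | β_n
is
  A  → β₁ A' | ... | β_n A'
  A' → α₁ A' | ... | α_m A' | ε

S → d becomes S → d S'
S → / id becomes S → / id S'
S → S d becomes S' → d S'
S → S id becomes S' → id S'
Add S' → ε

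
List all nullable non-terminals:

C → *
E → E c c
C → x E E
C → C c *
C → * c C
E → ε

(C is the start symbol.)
{ 'E' }

A non-terminal is nullable if it can derive ε (the empty string): either it has an ε-production, or it has a production whose right-hand side consists entirely of nullable non-terminals.

ε-productions: E → ε
So E is immediately nullable.
No further non-terminal can be added: every production for the remaining non-terminals contains a terminal or a non-nullable non-terminal.
Nullable = { 'E' }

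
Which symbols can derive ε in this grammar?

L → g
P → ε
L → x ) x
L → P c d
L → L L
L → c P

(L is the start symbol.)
A non-terminal is nullable if it can derive ε (the empty string): either it has an ε-production, or it has a production whose right-hand side consists entirely of nullable non-terminals.

ε-productions: P → ε
So P is immediately nullable.
No further non-terminal can be added: every production for the remaining non-terminals contains a terminal or a non-nullable non-terminal.
Nullable = { 'P' }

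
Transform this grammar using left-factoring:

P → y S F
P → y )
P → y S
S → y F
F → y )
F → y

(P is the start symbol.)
P → y P'
P' → S P''
P'' → F
P'' → ε
P' → )
S → y F
F → y F'
F' → )
F' → ε

Left-factoring transforms A → αβ₁ | αβ₂ into A → αA' and A' → β₁ | β₂
(α is the longest common prefix among the alternatives). Repeat until
no nonterminal has two alternatives with a common prefix.

Round 1: P has alternatives sharing prefix 'y'. Introduce P': P → y P'
  Add: P' → S F
  Add: P' → )
  Add: P' → S

Round 2: P' has alternatives sharing prefix 'S'. Introduce P'': P' → S P''
  Add: P'' → F
  Add: P'' → ε

Round 3: F has alternatives sharing prefix 'y'. Introduce F': F → y F'
  Add: F' → )
  Add: F' → ε

No remaining common prefixes — done.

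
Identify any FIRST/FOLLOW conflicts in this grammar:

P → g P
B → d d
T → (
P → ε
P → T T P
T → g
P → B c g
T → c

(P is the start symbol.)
A FIRST/FOLLOW conflict occurs when a non-terminal N has a nullable alternative N → β (β ⇒* ε) and another alternative N → α with FIRST(α) ∩ FOLLOW(N) ≠ ∅: on such a lookahead the parser cannot decide between expanding α and letting N vanish via β.

Nullable non-terminals: P.
FIRST sets used below: FIRST(T) = { '(', 'c', 'g' }, FIRST(B) = { 'd' }

P: nullable alternative(s) P → ε; FOLLOW(P) = { $ }
  P → g P: FIRST \ {ε} = { 'g' } — disjoint from FOLLOW(P)
  P → ε: FIRST \ {ε} = { } — this is the only nullable alternative, skip
  P → T T P: FIRST \ {ε} = { '(', 'c', 'g' } — disjoint from FOLLOW(P)
  P → B c g: FIRST \ {ε} = { 'd' } — disjoint from FOLLOW(P)

B, T have no nullable alternative, so no FIRST/FOLLOW check is needed there.

No FIRST/FOLLOW conflicts found.

Answer: No FIRST/FOLLOW conflicts.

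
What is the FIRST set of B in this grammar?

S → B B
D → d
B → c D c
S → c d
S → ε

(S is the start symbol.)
To compute FIRST(B), examine every production with B on the left-hand side, reading each right-hand side left to right until a non-nullable symbol is reached.

From B → c D c:
  - c is a terminal: add 'c' and stop

Collecting: FIRST(B) = { 'c' }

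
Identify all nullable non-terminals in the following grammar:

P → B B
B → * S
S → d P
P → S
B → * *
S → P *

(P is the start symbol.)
None

There are no ε-productions, so no non-terminal can derive ε.
No non-terminals are nullable.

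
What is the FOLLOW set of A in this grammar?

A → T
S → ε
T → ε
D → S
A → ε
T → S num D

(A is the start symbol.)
{ $ }

A is the start symbol, so $ ∈ FOLLOW(A).
A does not occur on any right-hand side.

Taking the union: FOLLOW(A) = { $ }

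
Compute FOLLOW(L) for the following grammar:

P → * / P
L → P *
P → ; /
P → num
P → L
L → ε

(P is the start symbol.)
In P → L: L is at the end, add FOLLOW(P)

The FOLLOW sets referred to above (computed the same way, to a fixed point):
  FOLLOW(P) = { $, '*' }

Taking the union: FOLLOW(L) = { $, '*' }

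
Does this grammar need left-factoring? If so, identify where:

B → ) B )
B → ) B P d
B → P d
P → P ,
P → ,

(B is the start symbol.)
Left-factoring is needed when two productions for the same non-terminal
share a common prefix on the right-hand side.

Productions for B:
  B → ) B )
  B → ) B P d
  B → P d
Productions for P:
  P → P ,
  P → ,

Found common prefix ') B' in productions for B

Answer: Yes, B has productions with common prefix ') B'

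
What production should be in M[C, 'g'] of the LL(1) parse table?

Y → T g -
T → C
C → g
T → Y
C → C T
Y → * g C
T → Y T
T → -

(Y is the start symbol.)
To find M[C, 'g'], we find productions for C where 'g' is in the predict set (PREDICT(N → α) = (FIRST(α) \ {ε}) ∪ (FOLLOW(N) if α ⇒* ε)).

Relevant sets:
  FIRST(C) = { 'g' }

C → g: PREDICT = { 'g' }
  'g' is in predict set, so this production goes in M[C, 'g']
C → C T: PREDICT = { 'g' }
  'g' is in predict set, so this production goes in M[C, 'g']

M[C, 'g'] = C → g, C → C T  (a multiply-defined cell — the grammar is not LL(1))

Answer: C → g, C → C T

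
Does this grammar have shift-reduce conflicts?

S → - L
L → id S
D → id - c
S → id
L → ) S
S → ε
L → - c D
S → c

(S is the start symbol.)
A shift-reduce conflict occurs when an LR(0) state has both:
  - a complete (reduce) item [A → α .] (dot at the end), and
  - a shift item [B → β . c γ] (dot before a terminal).

Augment with S' → S and build the canonical LR(0) collection (I0 = CLOSURE({[S' → . S]}), then GOTO on every symbol after a dot until no new states appear). It has 16 states:
  I0: { [S → . - L], [S → . c], [S → . id], [S → .], [S' → . S] }  — shift, reduce
  I1: { [L → . ) S], [L → . - c D], [L → . id S], [S → - . L] }  — shift
  I2: { [S' → S .] }  — accept
  I3: { [S → c .] }  — reduce
  I4: { [S → id .] }  — reduce
  I5: { [L → ) . S], [S → . - L], [S → . c], [S → . id], [S → .] }  — shift, reduce
  I6: { [L → - . c D] }  — shift
  I7: { [S → - L .] }  — reduce
  I8: { [L → id . S], [S → . - L], [S → . c], [S → . id], [S → .] }  — shift, reduce
  I9: { [L → id S .] }  — reduce
  I10: { [D → . id - c], [L → - c . D] }  — shift
  I11: { [L → - c D .] }  — reduce
  I12: { [D → id . - c] }  — shift
  I13: { [D → id - . c] }  — shift
  I14: { [D → id - c .] }  — reduce
  I15: { [L → ) S .] }  — reduce

I0 contains reduce item [S → .] and shift items [S → . - L], [S → . c], [S → . id] — shift-reduce conflict.
I5 contains reduce item [S → .] and shift items [S → . - L], [S → . c], [S → . id] — shift-reduce conflict.
I8 contains reduce item [S → .] and shift items [S → . - L], [S → . c], [S → . id] — shift-reduce conflict.

Answer: Yes — I0: [S → .] vs [S → . - L]; I5: [S → .] vs [S → . - L]; I8: [S → .] vs [S → . - L]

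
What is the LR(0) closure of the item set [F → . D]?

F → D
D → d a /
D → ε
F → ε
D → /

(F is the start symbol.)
{ [D → . /], [D → . d a /], [D → .], [F → . D] }

Start with: [F → . D]
  [F → . D] has the dot before D: add [D → . d a /], [D → .], [D → . /]
No further items can be added.

CLOSURE = { [D → . /], [D → . d a /], [D → .], [F → . D] }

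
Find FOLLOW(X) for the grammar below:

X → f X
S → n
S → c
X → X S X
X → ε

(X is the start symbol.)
X is the start symbol, so $ ∈ FOLLOW(X).
In X → f X: X is at the end; this adds FOLLOW(X) to itself — nothing new
In X → X S X: X is followed by S X, add FIRST(S X) \ {ε} = { 'c', 'n' }
In X → X S X: X is at the end; this adds FOLLOW(X) to itself — nothing new

Taking the union: FOLLOW(X) = { $, 'c', 'n' }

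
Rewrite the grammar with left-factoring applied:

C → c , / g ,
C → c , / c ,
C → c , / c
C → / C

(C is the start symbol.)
Left-factoring transforms A → αβ₁ | αβ₂ into A → αA' and A' → β₁ | β₂
(α is the longest common prefix among the alternatives). Repeat until
no nonterminal has two alternatives with a common prefix.

Round 1: C has alternatives sharing prefix 'c , /'. Introduce C': C → c , / C'
  Add: C' → g ,
  Add: C' → c ,
  Add: C' → c

Round 2: C' has alternatives sharing prefix 'c'. Introduce C'': C' → c C''
  Add: C'' → ,
  Add: C'' → ε

No remaining common prefixes — done.

Resulting grammar:
C → c , / C'
C' → g ,
C' → c C''
C'' → ,
C'' → ε
C → / C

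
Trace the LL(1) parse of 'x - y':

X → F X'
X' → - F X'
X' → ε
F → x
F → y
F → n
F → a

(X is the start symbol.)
LL(1) parsing maintains a stack (initially the start symbol over $) and the input. At each step: if the stack top is a terminal, match it against the current input token; if it is a non-terminal N, replace it with the RHS of M[N, lookahead] (the unique production whose predict set contains the lookahead).

Stack is shown with the top on the left.

Stack     Input    Action
-------------------------
X $       x - y $  output X → F X'
F X' $    x - y $  output F → x
x X' $    x - y $  match 'x'
X' $      - y $    output X' → - F X'
- F X' $  - y $    match '-'
F X' $    y $      output F → y
y X' $    y $      match 'y'
X' $      $        output X' → ε
$         $        accept

The string is accepted.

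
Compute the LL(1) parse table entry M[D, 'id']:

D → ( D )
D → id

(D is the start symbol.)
To find M[D, 'id'], we find productions for D where 'id' is in the predict set (PREDICT(N → α) = (FIRST(α) \ {ε}) ∪ (FOLLOW(N) if α ⇒* ε)).

D → ( D ): PREDICT = { '(' }
D → id: PREDICT = { 'id' }
  'id' is in predict set, so this production goes in M[D, 'id']

M[D, 'id'] = D → id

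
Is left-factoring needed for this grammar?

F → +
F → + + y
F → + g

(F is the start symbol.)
Left-factoring is needed when two productions for the same non-terminal
share a common prefix on the right-hand side.

Productions for F:
  F → +
  F → + + y
  F → + g

Found common prefix '+' in productions for F

Answer: Yes, F has productions with common prefix '+'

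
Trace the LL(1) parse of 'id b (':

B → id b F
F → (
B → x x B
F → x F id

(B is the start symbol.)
LL(1) parsing maintains a stack (initially the start symbol over $) and the input. At each step: if the stack top is a terminal, match it against the current input token; if it is a non-terminal N, replace it with the RHS of M[N, lookahead] (the unique production whose predict set contains the lookahead).

Stack is shown with the top on the left.

Stack     Input     Action
--------------------------
B $       id b ( $  output B → id b F
id b F $  id b ( $  match 'id'
b F $     b ( $     match 'b'
F $       ( $       output F → (
( $       ( $       match '('
$         $         accept

The string is accepted.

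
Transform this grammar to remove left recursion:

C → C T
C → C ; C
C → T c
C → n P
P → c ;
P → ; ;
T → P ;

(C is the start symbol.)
C is directly left-recursive. The standard transformation for
  A → A α₁ | ... | A α_m | β₁ | ... | β_n
is
  A  → β₁ A' | ... | β_n A'
  A' → α₁ A' | ... | α_m A' | ε

C → T c becomes C → T c C'
C → n P becomes C → n P C'
C → C T becomes C' → T C'
C → C ; C becomes C' → ; C C'
Add C' → ε

Productions for other non-terminals are unchanged:
  P → c ;
  P → ; ;
  T → P ;

Resulting grammar:
C → T c C'
C → n P C'
C' → T C'
C' → ; C C'
C' → ε
P → c ;
P → ; ;
T → P ;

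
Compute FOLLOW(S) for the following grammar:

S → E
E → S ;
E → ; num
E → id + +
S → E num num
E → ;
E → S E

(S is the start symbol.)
{ $, ';', 'id' }

To compute FOLLOW(S), find every occurrence of S on a right-hand side N → α S β: add FIRST(β) \ {ε}, and if β is empty or nullable also add FOLLOW(N). Iterate to a fixed point.

S is the start symbol, so $ ∈ FOLLOW(S).
In E → S ;: S is followed by ';', add FIRST(';') \ {ε} = { ';' }
In E → S E: S is followed by E, add FIRST(E) \ {ε} = { ';', 'id' }

Taking the union: FOLLOW(S) = { $, ';', 'id' }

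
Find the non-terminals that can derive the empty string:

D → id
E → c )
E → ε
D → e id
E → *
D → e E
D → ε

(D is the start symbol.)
{ 'D', 'E' }

ε-productions: E → ε, D → ε
So E, D are immediately nullable.
Every non-terminal is now nullable.
Nullable = { 'D', 'E' }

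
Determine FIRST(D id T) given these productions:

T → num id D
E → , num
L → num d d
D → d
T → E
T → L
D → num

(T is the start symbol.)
FIRST sets of the non-terminals involved (from the grammar, by fixed-point iteration):
  FIRST(D) = { 'd', 'num' }

To compute FIRST(D id T), process the symbols left to right:
Symbol D is a non-terminal. Add FIRST(D) \ {ε} = { 'd', 'num' }
D is not nullable (ε ∉ FIRST(D)), so stop here.
FIRST(D id T) = { 'd', 'num' }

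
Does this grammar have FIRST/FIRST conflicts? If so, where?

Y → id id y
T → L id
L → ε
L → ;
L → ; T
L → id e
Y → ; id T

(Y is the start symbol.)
Yes. L → ';' / L → ';' T on { ';' }

Productions for Y:
  Y → id id y: FIRST = { 'id' }
  Y → ; id T: FIRST = { ';' }
Productions for L:
  L → ε: FIRST = { ε }
  L → ;: FIRST = { ';' }
  L → ; T: FIRST = { ';' }
  L → id e: FIRST = { 'id' }
T has only one production, so no FIRST/FIRST conflict is possible there.

Conflict for L: L → ; and L → ; T
  Overlap: { ';' }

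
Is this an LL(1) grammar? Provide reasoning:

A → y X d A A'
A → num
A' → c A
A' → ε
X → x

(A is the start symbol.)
A grammar is LL(1) if for each non-terminal N with multiple productions, the predict sets of those productions are pairwise disjoint, where PREDICT(N → α) = (FIRST(α) \ {ε}) ∪ (FOLLOW(N) if α ⇒* ε).

Relevant sets:
  FOLLOW(A') = { $, 'c' }

For A:
  PREDICT(A → y X d A A') = { 'y' }
  PREDICT(A → num) = { 'num' }
For A':
  PREDICT(A' → c A) = { 'c' }
  PREDICT(A' → ε) = { $, 'c' }
X has a single production, so nothing to check there.

Conflict found: Predict set conflict for A': { 'c' }
The grammar is NOT LL(1).

Answer: No. Predict set conflict for A': { 'c' }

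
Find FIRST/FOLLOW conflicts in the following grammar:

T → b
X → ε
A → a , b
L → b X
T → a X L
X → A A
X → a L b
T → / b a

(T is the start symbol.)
A FIRST/FOLLOW conflict occurs when a non-terminal N has a nullable alternative N → β (β ⇒* ε) and another alternative N → α with FIRST(α) ∩ FOLLOW(N) ≠ ∅: on such a lookahead the parser cannot decide between expanding α and letting N vanish via β.

Nullable non-terminals: X.
FIRST sets used below: FIRST(A) = { 'a' }

X: nullable alternative(s) X → ε; FOLLOW(X) = { $, 'b' }
  X → ε: FIRST \ {ε} = { } — this is the only nullable alternative, skip
  X → A A: FIRST \ {ε} = { 'a' } — disjoint from FOLLOW(X)
  X → a L b: FIRST \ {ε} = { 'a' } — disjoint from FOLLOW(X)

A, L, T have no nullable alternative, so no FIRST/FOLLOW check is needed there.

No FIRST/FOLLOW conflicts found.

Answer: No FIRST/FOLLOW conflicts.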